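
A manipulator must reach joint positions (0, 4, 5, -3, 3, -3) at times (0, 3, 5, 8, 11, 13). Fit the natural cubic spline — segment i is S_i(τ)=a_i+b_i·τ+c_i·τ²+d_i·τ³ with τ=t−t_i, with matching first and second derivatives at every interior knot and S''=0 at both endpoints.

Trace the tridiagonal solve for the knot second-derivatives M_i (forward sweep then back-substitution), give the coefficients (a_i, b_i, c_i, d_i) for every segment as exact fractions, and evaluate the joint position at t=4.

Δ: Δ0=4/3, Δ1=1/2, Δ2=-8/3, Δ3=2, Δ4=-3
row 1: diag=10, rhs=-5; c'=1/5, d'=-1/2
row 2: denom=10−2·1/5=48/5; d'=(-19−2·-1/2)/(48/5)=-15/8
row 3: denom=12−3·5/16=177/16; d'=(28−3·-15/8)/(177/16)=538/177
row 4: denom=10−3·16/59=542/59; d'=(-30−3·538/177)/(542/59)=-1154/271
back: M4=-1154/271
back: M3=538/177−16/59·-1154/271=3410/813
back: M2=-15/8−5/16·3410/813=-2590/813
back: M1=-1/2−1/5·-2590/813=223/1626
M: M0=0, M1=223/1626, M2=-2590/813, M3=3410/813, M4=-1154/271, M5=0
seg 0: a=0, c=M0/2=0, d=(M1−M0)/(6·3)=223/29268, b=Δ0−h0·(2M0+M1)/6=1371/1084
seg 1: a=4, c=M1/2=223/3252, d=(M2−M1)/(6·2)=-1801/6504, b=Δ1−h1·(2M1+M2)/6=797/542
seg 2: a=5, c=M2/2=-1295/813, d=(M3−M2)/(6·3)=1000/2439, b=Δ2−h2·(2M2+M3)/6=-1283/813
seg 3: a=-3, c=M3/2=1705/813, d=(M4−M3)/(6·3)=-3436/7317, b=Δ3−h3·(2M3+M4)/6=-53/813
seg 4: a=3, c=M4/2=-577/271, d=(M5−M4)/(6·2)=577/1626, b=Δ4−h4·(2M4+M5)/6=-131/813
t_q=4 → seg 1, τ=1; S=4+797/542·τ+223/3252·τ²+-1801/6504·τ³=34225/6504

  seg 0: a=0 b=1371/1084 c=0 d=223/29268
  seg 1: a=4 b=797/542 c=223/3252 d=-1801/6504
  seg 2: a=5 b=-1283/813 c=-1295/813 d=1000/2439
  seg 3: a=-3 b=-53/813 c=1705/813 d=-3436/7317
  seg 4: a=3 b=-131/813 c=-577/271 d=577/1626
S(4) = 34225/6504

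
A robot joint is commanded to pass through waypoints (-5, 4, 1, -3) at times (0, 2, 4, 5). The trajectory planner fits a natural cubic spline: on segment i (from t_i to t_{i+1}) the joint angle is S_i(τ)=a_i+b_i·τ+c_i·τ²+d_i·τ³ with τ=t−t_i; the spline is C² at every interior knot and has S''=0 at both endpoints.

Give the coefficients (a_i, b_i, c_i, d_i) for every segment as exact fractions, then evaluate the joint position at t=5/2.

  seg 0: a=-5 b=65/11 c=0 d=-31/88
  seg 1: a=4 b=37/22 c=-93/44 d=23/88
  seg 2: a=1 b=-40/11 c=-6/11 d=2/11
S(5/2) = 3059/704

Δ: Δ0=9/2, Δ1=-3/2, Δ2=-4
row 1: diag=8, rhs=-36; c'=1/4, d'=-9/2
row 2: denom=6−2·1/4=11/2; d'=(-15−2·-9/2)/(11/2)=-12/11
back: M2=-12/11
back: M1=-9/2−1/4·-12/11=-93/22
M: M0=0, M1=-93/22, M2=-12/11, M3=0
seg 0: a=-5, c=M0/2=0, d=(M1−M0)/(6·2)=-31/88, b=Δ0−h0·(2M0+M1)/6=65/11
seg 1: a=4, c=M1/2=-93/44, d=(M2−M1)/(6·2)=23/88, b=Δ1−h1·(2M1+M2)/6=37/22
seg 2: a=1, c=M2/2=-6/11, d=(M3−M2)/(6·1)=2/11, b=Δ2−h2·(2M2+M3)/6=-40/11
t_q=5/2 → seg 1, τ=1/2; S=4+37/22·τ+-93/44·τ²+23/88·τ³=3059/704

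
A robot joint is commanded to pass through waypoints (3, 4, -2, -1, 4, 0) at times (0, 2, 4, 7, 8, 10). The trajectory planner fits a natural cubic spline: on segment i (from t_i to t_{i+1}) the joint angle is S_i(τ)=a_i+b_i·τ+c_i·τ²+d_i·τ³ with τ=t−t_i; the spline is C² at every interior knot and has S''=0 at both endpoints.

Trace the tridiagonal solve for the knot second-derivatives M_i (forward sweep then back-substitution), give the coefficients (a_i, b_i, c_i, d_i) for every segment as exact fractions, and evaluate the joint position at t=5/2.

  seg 0: a=3 b=7033/4710 c=0 d=-2339/9420
  seg 1: a=4 b=-7001/4710 c=-2339/1570 d=1381/3768
  seg 2: a=-2 b=-7177/2355 c=2227/3140 d=787/5652
  seg 3: a=-1 b=46793/9420 c=3081/1570 d=-18179/9420
  seg 4: a=4 b=7307/2355 c=-12017/3140 d=12017/18840
S(5/2) = 147211/50240

Δ: Δ0=1/2, Δ1=-3, Δ2=1/3, Δ3=5, Δ4=-2
row 1: diag=8, rhs=-21; c'=1/4, d'=-21/8
row 2: denom=10−2·1/4=19/2; d'=(20−2·-21/8)/(19/2)=101/38
row 3: denom=8−3·6/19=134/19; d'=(28−3·101/38)/(134/19)=761/268
row 4: denom=6−1·19/134=785/134; d'=(-42−1·761/268)/(785/134)=-12017/1570
back: M4=-12017/1570
back: M3=761/268−19/134·-12017/1570=3081/785
back: M2=101/38−6/19·3081/785=2227/1570
back: M1=-21/8−1/4·2227/1570=-2339/785
M: M0=0, M1=-2339/785, M2=2227/1570, M3=3081/785, M4=-12017/1570, M5=0
seg 0: a=3, c=M0/2=0, d=(M1−M0)/(6·2)=-2339/9420, b=Δ0−h0·(2M0+M1)/6=7033/4710
seg 1: a=4, c=M1/2=-2339/1570, d=(M2−M1)/(6·2)=1381/3768, b=Δ1−h1·(2M1+M2)/6=-7001/4710
seg 2: a=-2, c=M2/2=2227/3140, d=(M3−M2)/(6·3)=787/5652, b=Δ2−h2·(2M2+M3)/6=-7177/2355
seg 3: a=-1, c=M3/2=3081/1570, d=(M4−M3)/(6·1)=-18179/9420, b=Δ3−h3·(2M3+M4)/6=46793/9420
seg 4: a=4, c=M4/2=-12017/3140, d=(M5−M4)/(6·2)=12017/18840, b=Δ4−h4·(2M4+M5)/6=7307/2355
t_q=5/2 → seg 1, τ=1/2; S=4+-7001/4710·τ+-2339/1570·τ²+1381/3768·τ³=147211/50240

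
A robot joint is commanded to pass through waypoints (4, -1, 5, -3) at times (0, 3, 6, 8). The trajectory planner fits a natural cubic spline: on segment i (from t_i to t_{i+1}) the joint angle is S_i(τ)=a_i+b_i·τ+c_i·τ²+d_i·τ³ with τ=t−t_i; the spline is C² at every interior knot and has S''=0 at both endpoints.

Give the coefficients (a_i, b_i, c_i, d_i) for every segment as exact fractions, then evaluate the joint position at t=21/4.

Δ: Δ0=-5/3, Δ1=2, Δ2=-4
row 1: diag=12, rhs=22; c'=1/4, d'=11/6
row 2: denom=10−3·1/4=37/4; d'=(-36−3·11/6)/(37/4)=-166/37
back: M2=-166/37
back: M1=11/6−1/4·-166/37=328/111
M: M0=0, M1=328/111, M2=-166/37, M3=0
seg 0: a=4, c=M0/2=0, d=(M1−M0)/(6·3)=164/999, b=Δ0−h0·(2M0+M1)/6=-349/111
seg 1: a=-1, c=M1/2=164/111, d=(M2−M1)/(6·3)=-413/999, b=Δ1−h1·(2M1+M2)/6=143/111
seg 2: a=5, c=M2/2=-83/37, d=(M3−M2)/(6·2)=83/222, b=Δ2−h2·(2M2+M3)/6=-112/111
t_q=21/4 → seg 1, τ=9/4; S=-1+143/111·τ+164/111·τ²+-413/999·τ³=11057/2368

  seg 0: a=4 b=-349/111 c=0 d=164/999
  seg 1: a=-1 b=143/111 c=164/111 d=-413/999
  seg 2: a=5 b=-112/111 c=-83/37 d=83/222
S(21/4) = 11057/2368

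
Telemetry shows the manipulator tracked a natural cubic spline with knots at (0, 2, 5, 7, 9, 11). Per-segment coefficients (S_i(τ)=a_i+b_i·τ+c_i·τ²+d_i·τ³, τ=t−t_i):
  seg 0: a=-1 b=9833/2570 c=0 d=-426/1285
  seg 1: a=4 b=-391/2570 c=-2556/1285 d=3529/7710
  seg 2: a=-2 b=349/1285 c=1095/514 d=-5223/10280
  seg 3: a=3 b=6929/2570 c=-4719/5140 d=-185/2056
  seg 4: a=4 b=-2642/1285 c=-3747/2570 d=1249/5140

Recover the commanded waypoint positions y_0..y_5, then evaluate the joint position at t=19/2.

y_0 = S_0(0) = a_0 = -1
y_1 = S_1(0) = a_1 = 4
y_2 = S_2(0) = a_2 = -2
y_3 = S_3(0) = a_3 = 3
y_4 = S_4(0) = a_4 = 4
y_5 = S_4(2) = -4
t_q=19/2 is in segment 4 (τ=1/2); S_4(τ)=108469/41120

y_0=-1 y_1=4 y_2=-2 y_3=3 y_4=4 y_5=-4
S(19/2) = 108469/41120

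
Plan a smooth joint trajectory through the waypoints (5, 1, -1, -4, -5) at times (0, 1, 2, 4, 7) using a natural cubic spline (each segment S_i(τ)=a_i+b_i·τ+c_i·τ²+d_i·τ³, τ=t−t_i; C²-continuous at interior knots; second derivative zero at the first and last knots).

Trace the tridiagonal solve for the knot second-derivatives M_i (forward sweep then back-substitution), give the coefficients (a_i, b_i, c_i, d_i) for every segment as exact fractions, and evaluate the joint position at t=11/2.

Δ: Δ0=-4, Δ1=-2, Δ2=-3/2, Δ3=-1/3
row 1: diag=4, rhs=12; c'=1/4, d'=3
row 2: denom=6−1·1/4=23/4; d'=(3−1·3)/(23/4)=0
row 3: denom=10−2·8/23=214/23; d'=(7−2·0)/(214/23)=161/214
back: M3=161/214
back: M2=0−8/23·161/214=-28/107
back: M1=3−1/4·-28/107=328/107
M: M0=0, M1=328/107, M2=-28/107, M3=161/214, M4=0
seg 0: a=5, c=M0/2=0, d=(M1−M0)/(6·1)=164/321, b=Δ0−h0·(2M0+M1)/6=-1448/321
seg 1: a=1, c=M1/2=164/107, d=(M2−M1)/(6·1)=-178/321, b=Δ1−h1·(2M1+M2)/6=-956/321
seg 2: a=-1, c=M2/2=-14/107, d=(M3−M2)/(6·2)=217/2568, b=Δ2−h2·(2M2+M3)/6=-506/321
seg 3: a=-4, c=M3/2=161/428, d=(M4−M3)/(6·3)=-161/3852, b=Δ3−h3·(2M3+M4)/6=-697/642
t_q=11/2 → seg 3, τ=3/2; S=-4+-697/642·τ+161/428·τ²+-161/3852·τ³=-16857/3424

  seg 0: a=5 b=-1448/321 c=0 d=164/321
  seg 1: a=1 b=-956/321 c=164/107 d=-178/321
  seg 2: a=-1 b=-506/321 c=-14/107 d=217/2568
  seg 3: a=-4 b=-697/642 c=161/428 d=-161/3852
S(11/2) = -16857/3424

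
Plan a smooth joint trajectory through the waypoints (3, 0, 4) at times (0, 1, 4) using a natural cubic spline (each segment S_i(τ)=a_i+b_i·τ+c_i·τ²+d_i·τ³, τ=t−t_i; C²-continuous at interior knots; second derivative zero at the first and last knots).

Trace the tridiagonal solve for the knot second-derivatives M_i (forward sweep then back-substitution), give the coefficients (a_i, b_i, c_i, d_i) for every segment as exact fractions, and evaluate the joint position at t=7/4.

  seg 0: a=3 b=-85/24 c=0 d=13/24
  seg 1: a=0 b=-23/12 c=13/8 d=-13/72
S(7/4) = -307/512

Δ: Δ0=-3, Δ1=4/3
row 1: diag=8, rhs=26; c'=3/8, d'=13/4
back: M1=13/4
M: M0=0, M1=13/4, M2=0
seg 0: a=3, c=M0/2=0, d=(M1−M0)/(6·1)=13/24, b=Δ0−h0·(2M0+M1)/6=-85/24
seg 1: a=0, c=M1/2=13/8, d=(M2−M1)/(6·3)=-13/72, b=Δ1−h1·(2M1+M2)/6=-23/12
t_q=7/4 → seg 1, τ=3/4; S=0+-23/12·τ+13/8·τ²+-13/72·τ³=-307/512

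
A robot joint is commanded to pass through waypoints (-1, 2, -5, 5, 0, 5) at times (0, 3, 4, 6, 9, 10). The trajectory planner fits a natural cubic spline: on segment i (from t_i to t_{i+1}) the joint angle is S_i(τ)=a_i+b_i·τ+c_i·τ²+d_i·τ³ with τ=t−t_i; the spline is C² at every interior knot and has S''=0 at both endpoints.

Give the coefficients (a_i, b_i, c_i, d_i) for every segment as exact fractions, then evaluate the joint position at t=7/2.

  seg 0: a=-1 b=15533/3081 c=0 d=-12452/27729
  seg 1: a=2 b=-21823/3081 c=-12452/3081 d=4236/1027
  seg 2: a=-5 b=-8603/3081 c=25672/3081 d=-2278/1027
  seg 3: a=5 b=929/237 c=-15332/3081 d=28784/27729
  seg 4: a=0 b=6437/3081 c=4484/1027 d=-4484/3081
S(7/2) = -6274/3081

Δ: Δ0=1, Δ1=-7, Δ2=5, Δ3=-5/3, Δ4=5
row 1: diag=8, rhs=-48; c'=1/8, d'=-6
row 2: denom=6−1·1/8=47/8; d'=(72−1·-6)/(47/8)=624/47
row 3: denom=10−2·16/47=438/47; d'=(-40−2·624/47)/(438/47)=-1564/219
row 4: denom=8−3·47/146=1027/146; d'=(40−3·-1564/219)/(1027/146)=8968/1027
back: M4=8968/1027
back: M3=-1564/219−47/146·8968/1027=-30664/3081
back: M2=624/47−16/47·-30664/3081=51344/3081
back: M1=-6−1/8·51344/3081=-24904/3081
M: M0=0, M1=-24904/3081, M2=51344/3081, M3=-30664/3081, M4=8968/1027, M5=0
seg 0: a=-1, c=M0/2=0, d=(M1−M0)/(6·3)=-12452/27729, b=Δ0−h0·(2M0+M1)/6=15533/3081
seg 1: a=2, c=M1/2=-12452/3081, d=(M2−M1)/(6·1)=4236/1027, b=Δ1−h1·(2M1+M2)/6=-21823/3081
seg 2: a=-5, c=M2/2=25672/3081, d=(M3−M2)/(6·2)=-2278/1027, b=Δ2−h2·(2M2+M3)/6=-8603/3081
seg 3: a=5, c=M3/2=-15332/3081, d=(M4−M3)/(6·3)=28784/27729, b=Δ3−h3·(2M3+M4)/6=929/237
seg 4: a=0, c=M4/2=4484/1027, d=(M5−M4)/(6·1)=-4484/3081, b=Δ4−h4·(2M4+M5)/6=6437/3081
t_q=7/2 → seg 1, τ=1/2; S=2+-21823/3081·τ+-12452/3081·τ²+4236/1027·τ³=-6274/3081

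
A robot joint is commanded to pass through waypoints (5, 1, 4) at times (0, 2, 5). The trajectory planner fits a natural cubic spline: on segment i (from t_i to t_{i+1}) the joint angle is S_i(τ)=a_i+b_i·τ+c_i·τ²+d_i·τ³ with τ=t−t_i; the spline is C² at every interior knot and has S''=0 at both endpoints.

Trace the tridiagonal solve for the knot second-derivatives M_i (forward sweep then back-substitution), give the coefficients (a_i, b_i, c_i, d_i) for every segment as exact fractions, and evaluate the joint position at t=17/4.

  seg 0: a=5 b=-13/5 c=0 d=3/20
  seg 1: a=1 b=-4/5 c=9/10 d=-1/10
S(17/4) = 335/128

Δ: Δ0=-2, Δ1=1
row 1: diag=10, rhs=18; c'=3/10, d'=9/5
back: M1=9/5
M: M0=0, M1=9/5, M2=0
seg 0: a=5, c=M0/2=0, d=(M1−M0)/(6·2)=3/20, b=Δ0−h0·(2M0+M1)/6=-13/5
seg 1: a=1, c=M1/2=9/10, d=(M2−M1)/(6·3)=-1/10, b=Δ1−h1·(2M1+M2)/6=-4/5
t_q=17/4 → seg 1, τ=9/4; S=1+-4/5·τ+9/10·τ²+-1/10·τ³=335/128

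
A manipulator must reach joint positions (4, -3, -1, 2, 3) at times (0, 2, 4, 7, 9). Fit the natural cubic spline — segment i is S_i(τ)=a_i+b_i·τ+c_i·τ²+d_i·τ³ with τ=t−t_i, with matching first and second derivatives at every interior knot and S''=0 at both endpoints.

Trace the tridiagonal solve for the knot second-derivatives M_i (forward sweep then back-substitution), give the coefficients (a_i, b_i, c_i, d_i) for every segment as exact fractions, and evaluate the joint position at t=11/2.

Δ: Δ0=-7/2, Δ1=1, Δ2=1, Δ3=1/2
row 1: diag=8, rhs=27; c'=1/4, d'=27/8
row 2: denom=10−2·1/4=19/2; d'=(0−2·27/8)/(19/2)=-27/38
row 3: denom=10−3·6/19=172/19; d'=(-3−3·-27/38)/(172/19)=-33/344
back: M3=-33/344
back: M2=-27/38−6/19·-33/344=-117/172
back: M1=27/8−1/4·-117/172=2439/688
M: M0=0, M1=2439/688, M2=-117/172, M3=-33/344, M4=0
seg 0: a=4, c=M0/2=0, d=(M1−M0)/(6·2)=813/2752, b=Δ0−h0·(2M0+M1)/6=-3221/688
seg 1: a=-3, c=M1/2=2439/1376, d=(M2−M1)/(6·2)=-969/2752, b=Δ1−h1·(2M1+M2)/6=-391/344
seg 2: a=-1, c=M2/2=-117/344, d=(M3−M2)/(6·3)=67/2064, b=Δ2−h2·(2M2+M3)/6=1189/688
seg 3: a=2, c=M3/2=-33/688, d=(M4−M3)/(6·2)=11/1376, b=Δ3−h3·(2M3+M4)/6=97/172
t_q=11/2 → seg 2, τ=3/2; S=-1+1189/688·τ+-117/344·τ²+67/2064·τ³=5155/5504

  seg 0: a=4 b=-3221/688 c=0 d=813/2752
  seg 1: a=-3 b=-391/344 c=2439/1376 d=-969/2752
  seg 2: a=-1 b=1189/688 c=-117/344 d=67/2064
  seg 3: a=2 b=97/172 c=-33/688 d=11/1376
S(11/2) = 5155/5504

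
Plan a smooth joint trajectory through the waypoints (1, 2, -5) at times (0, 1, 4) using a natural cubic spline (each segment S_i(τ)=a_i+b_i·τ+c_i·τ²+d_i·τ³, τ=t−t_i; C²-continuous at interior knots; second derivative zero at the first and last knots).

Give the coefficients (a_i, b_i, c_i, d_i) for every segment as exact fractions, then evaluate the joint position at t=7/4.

Δ: Δ0=1, Δ1=-7/3
row 1: diag=8, rhs=-20; c'=3/8, d'=-5/2
back: M1=-5/2
M: M0=0, M1=-5/2, M2=0
seg 0: a=1, c=M0/2=0, d=(M1−M0)/(6·1)=-5/12, b=Δ0−h0·(2M0+M1)/6=17/12
seg 1: a=2, c=M1/2=-5/4, d=(M2−M1)/(6·3)=5/36, b=Δ1−h1·(2M1+M2)/6=1/6
t_q=7/4 → seg 1, τ=3/4; S=2+1/6·τ+-5/4·τ²+5/36·τ³=379/256

  seg 0: a=1 b=17/12 c=0 d=-5/12
  seg 1: a=2 b=1/6 c=-5/4 d=5/36
S(7/4) = 379/256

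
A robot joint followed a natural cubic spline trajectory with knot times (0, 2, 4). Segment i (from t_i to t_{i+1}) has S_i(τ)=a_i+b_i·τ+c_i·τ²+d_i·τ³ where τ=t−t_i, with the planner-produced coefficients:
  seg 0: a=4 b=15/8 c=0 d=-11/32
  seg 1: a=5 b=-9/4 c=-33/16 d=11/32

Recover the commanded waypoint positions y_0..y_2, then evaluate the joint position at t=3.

y_0=4 y_1=5 y_2=-5
S(3) = 33/32

y_0 = S_0(0) = a_0 = 4
y_1 = S_1(0) = a_1 = 5
y_2 = S_1(2) = -5
t_q=3 is in segment 1 (τ=1); S_1(τ)=33/32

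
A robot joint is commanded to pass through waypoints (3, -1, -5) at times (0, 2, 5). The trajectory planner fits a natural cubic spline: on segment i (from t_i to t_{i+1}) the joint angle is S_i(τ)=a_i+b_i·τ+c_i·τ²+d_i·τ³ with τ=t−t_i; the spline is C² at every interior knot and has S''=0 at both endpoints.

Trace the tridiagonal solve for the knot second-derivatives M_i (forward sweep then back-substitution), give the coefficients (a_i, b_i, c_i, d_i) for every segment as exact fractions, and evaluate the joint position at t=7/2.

  seg 0: a=3 b=-32/15 c=0 d=1/30
  seg 1: a=-1 b=-26/15 c=1/5 d=-1/45
S(7/2) = -129/40

Δ: Δ0=-2, Δ1=-4/3
row 1: diag=10, rhs=4; c'=3/10, d'=2/5
back: M1=2/5
M: M0=0, M1=2/5, M2=0
seg 0: a=3, c=M0/2=0, d=(M1−M0)/(6·2)=1/30, b=Δ0−h0·(2M0+M1)/6=-32/15
seg 1: a=-1, c=M1/2=1/5, d=(M2−M1)/(6·3)=-1/45, b=Δ1−h1·(2M1+M2)/6=-26/15
t_q=7/2 → seg 1, τ=3/2; S=-1+-26/15·τ+1/5·τ²+-1/45·τ³=-129/40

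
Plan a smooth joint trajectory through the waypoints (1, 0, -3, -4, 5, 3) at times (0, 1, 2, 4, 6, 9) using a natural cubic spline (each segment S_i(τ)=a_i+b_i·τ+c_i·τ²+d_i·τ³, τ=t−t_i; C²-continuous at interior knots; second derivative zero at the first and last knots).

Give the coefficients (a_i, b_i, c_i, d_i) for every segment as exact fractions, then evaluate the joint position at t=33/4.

  seg 0: a=1 b=-515/1191 c=0 d=-676/1191
  seg 1: a=0 b=-2543/1191 c=-676/397 d=998/1191
  seg 2: a=-3 b=-3605/1191 c=322/397 d=2155/9528
  seg 3: a=-4 b=6983/2382 c=3443/1588 d=-6593/9528
  seg 4: a=5 b=3931/1191 c=-1575/794 d=175/794
S(33/4) = 248731/50816

Δ: Δ0=-1, Δ1=-3, Δ2=-1/2, Δ3=9/2, Δ4=-2/3
row 1: diag=4, rhs=-12; c'=1/4, d'=-3
row 2: denom=6−1·1/4=23/4; d'=(15−1·-3)/(23/4)=72/23
row 3: denom=8−2·8/23=168/23; d'=(30−2·72/23)/(168/23)=13/4
row 4: denom=10−2·23/84=397/42; d'=(-31−2·13/4)/(397/42)=-1575/397
back: M4=-1575/397
back: M3=13/4−23/84·-1575/397=3443/794
back: M2=72/23−8/23·3443/794=644/397
back: M1=-3−1/4·644/397=-1352/397
M: M0=0, M1=-1352/397, M2=644/397, M3=3443/794, M4=-1575/397, M5=0
seg 0: a=1, c=M0/2=0, d=(M1−M0)/(6·1)=-676/1191, b=Δ0−h0·(2M0+M1)/6=-515/1191
seg 1: a=0, c=M1/2=-676/397, d=(M2−M1)/(6·1)=998/1191, b=Δ1−h1·(2M1+M2)/6=-2543/1191
seg 2: a=-3, c=M2/2=322/397, d=(M3−M2)/(6·2)=2155/9528, b=Δ2−h2·(2M2+M3)/6=-3605/1191
seg 3: a=-4, c=M3/2=3443/1588, d=(M4−M3)/(6·2)=-6593/9528, b=Δ3−h3·(2M3+M4)/6=6983/2382
seg 4: a=5, c=M4/2=-1575/794, d=(M5−M4)/(6·3)=175/794, b=Δ4−h4·(2M4+M5)/6=3931/1191
t_q=33/4 → seg 4, τ=9/4; S=5+3931/1191·τ+-1575/794·τ²+175/794·τ³=248731/50816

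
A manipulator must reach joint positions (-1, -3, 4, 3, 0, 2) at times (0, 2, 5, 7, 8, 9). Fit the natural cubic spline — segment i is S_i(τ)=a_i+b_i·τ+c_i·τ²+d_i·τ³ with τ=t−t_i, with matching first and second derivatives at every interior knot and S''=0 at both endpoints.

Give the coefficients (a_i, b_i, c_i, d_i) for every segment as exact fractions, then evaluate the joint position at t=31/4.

  seg 0: a=-1 b=-10712/5799 c=0 d=4913/23196
  seg 1: a=-3 b=4027/5799 c=4913/3866 d=-2801/11598
  seg 2: a=4 b=20861/11598 c=-1745/1933 d=-715/5799
  seg 3: a=3 b=-38179/11598 c=-3175/1933 d=22435/11598
  seg 4: a=0 b=-4487/5799 c=16085/3866 d=-16085/11598
S(31/4) = 104723/247424

Δ: Δ0=-1, Δ1=7/3, Δ2=-1/2, Δ3=-3, Δ4=2
row 1: diag=10, rhs=20; c'=3/10, d'=2
row 2: denom=10−3·3/10=91/10; d'=(-17−3·2)/(91/10)=-230/91
row 3: denom=6−2·20/91=506/91; d'=(-15−2·-230/91)/(506/91)=-905/506
row 4: denom=4−1·91/506=1933/506; d'=(30−1·-905/506)/(1933/506)=16085/1933
back: M4=16085/1933
back: M3=-905/506−91/506·16085/1933=-6350/1933
back: M2=-230/91−20/91·-6350/1933=-3490/1933
back: M1=2−3/10·-3490/1933=4913/1933
M: M0=0, M1=4913/1933, M2=-3490/1933, M3=-6350/1933, M4=16085/1933, M5=0
seg 0: a=-1, c=M0/2=0, d=(M1−M0)/(6·2)=4913/23196, b=Δ0−h0·(2M0+M1)/6=-10712/5799
seg 1: a=-3, c=M1/2=4913/3866, d=(M2−M1)/(6·3)=-2801/11598, b=Δ1−h1·(2M1+M2)/6=4027/5799
seg 2: a=4, c=M2/2=-1745/1933, d=(M3−M2)/(6·2)=-715/5799, b=Δ2−h2·(2M2+M3)/6=20861/11598
seg 3: a=3, c=M3/2=-3175/1933, d=(M4−M3)/(6·1)=22435/11598, b=Δ3−h3·(2M3+M4)/6=-38179/11598
seg 4: a=0, c=M4/2=16085/3866, d=(M5−M4)/(6·1)=-16085/11598, b=Δ4−h4·(2M4+M5)/6=-4487/5799
t_q=31/4 → seg 3, τ=3/4; S=3+-38179/11598·τ+-3175/1933·τ²+22435/11598·τ³=104723/247424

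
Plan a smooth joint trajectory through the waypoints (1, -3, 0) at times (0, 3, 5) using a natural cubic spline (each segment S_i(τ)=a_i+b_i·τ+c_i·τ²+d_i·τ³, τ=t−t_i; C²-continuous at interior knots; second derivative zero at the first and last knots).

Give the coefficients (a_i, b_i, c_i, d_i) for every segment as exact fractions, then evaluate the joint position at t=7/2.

  seg 0: a=1 b=-131/60 c=0 d=17/180
  seg 1: a=-3 b=11/30 c=17/20 d=-17/120
S(7/2) = -839/320

Δ: Δ0=-4/3, Δ1=3/2
row 1: diag=10, rhs=17; c'=1/5, d'=17/10
back: M1=17/10
M: M0=0, M1=17/10, M2=0
seg 0: a=1, c=M0/2=0, d=(M1−M0)/(6·3)=17/180, b=Δ0−h0·(2M0+M1)/6=-131/60
seg 1: a=-3, c=M1/2=17/20, d=(M2−M1)/(6·2)=-17/120, b=Δ1−h1·(2M1+M2)/6=11/30
t_q=7/2 → seg 1, τ=1/2; S=-3+11/30·τ+17/20·τ²+-17/120·τ³=-839/320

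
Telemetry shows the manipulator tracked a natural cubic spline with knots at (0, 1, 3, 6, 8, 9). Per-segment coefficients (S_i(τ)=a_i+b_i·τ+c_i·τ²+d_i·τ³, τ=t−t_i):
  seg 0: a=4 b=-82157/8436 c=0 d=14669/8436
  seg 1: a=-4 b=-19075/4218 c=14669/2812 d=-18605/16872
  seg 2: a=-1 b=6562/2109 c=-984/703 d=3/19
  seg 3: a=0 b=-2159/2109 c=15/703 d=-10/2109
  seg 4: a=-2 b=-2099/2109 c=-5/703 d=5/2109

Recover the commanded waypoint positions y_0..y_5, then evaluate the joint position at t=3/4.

y_0 = S_0(0) = a_0 = 4
y_1 = S_1(0) = a_1 = -4
y_2 = S_2(0) = a_2 = -1
y_3 = S_3(0) = a_3 = 0
y_4 = S_4(0) = a_4 = -2
y_5 = S_4(1) = -3
t_q=3/4 is in segment 0 (τ=3/4); S_0(τ)=-462619/179968

y_0=4 y_1=-4 y_2=-1 y_3=0 y_4=-2 y_5=-3
S(3/4) = -462619/179968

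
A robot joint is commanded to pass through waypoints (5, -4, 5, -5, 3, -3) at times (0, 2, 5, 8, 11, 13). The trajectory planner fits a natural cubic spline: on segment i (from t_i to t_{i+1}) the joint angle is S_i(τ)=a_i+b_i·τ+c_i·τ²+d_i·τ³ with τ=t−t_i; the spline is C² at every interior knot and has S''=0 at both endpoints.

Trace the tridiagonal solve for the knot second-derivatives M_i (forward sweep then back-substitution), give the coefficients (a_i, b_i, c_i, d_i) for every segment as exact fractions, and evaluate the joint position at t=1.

Δ: Δ0=-9/2, Δ1=3, Δ2=-10/3, Δ3=8/3, Δ4=-3
row 1: diag=10, rhs=45; c'=3/10, d'=9/2
row 2: denom=12−3·3/10=111/10; d'=(-38−3·9/2)/(111/10)=-515/111
row 3: denom=12−3·10/37=414/37; d'=(36−3·-515/111)/(414/37)=1847/414
row 4: denom=10−3·37/138=423/46; d'=(-34−3·1847/414)/(423/46)=-6539/1269
back: M4=-6539/1269
back: M3=1847/414−37/138·-6539/1269=22244/3807
back: M2=-515/111−10/37·22244/3807=-23675/3807
back: M1=9/2−3/10·-23675/3807=8078/1269
M: M0=0, M1=8078/1269, M2=-23675/3807, M3=22244/3807, M4=-6539/1269, M5=0
seg 0: a=5, c=M0/2=0, d=(M1−M0)/(6·2)=4039/7614, b=Δ0−h0·(2M0+M1)/6=-50419/7614
seg 1: a=-4, c=M1/2=4039/1269, d=(M2−M1)/(6·3)=-47909/68526, b=Δ1−h1·(2M1+M2)/6=-1951/7614
seg 2: a=5, c=M2/2=-23675/7614, d=(M3−M2)/(6·3)=977/1458, b=Δ2−h2·(2M2+M3)/6=-137/3807
seg 3: a=-5, c=M3/2=11122/3807, d=(M4−M3)/(6·3)=-41861/68526, b=Δ3−h3·(2M3+M4)/6=-4567/7614
seg 4: a=3, c=M4/2=-6539/2538, d=(M5−M4)/(6·2)=6539/15228, b=Δ4−h4·(2M4+M5)/6=1657/3807
t_q=1 → seg 0, τ=1; S=5+-50419/7614·τ+0·τ²+4039/7614·τ³=-1385/1269

  seg 0: a=5 b=-50419/7614 c=0 d=4039/7614
  seg 1: a=-4 b=-1951/7614 c=4039/1269 d=-47909/68526
  seg 2: a=5 b=-137/3807 c=-23675/7614 d=977/1458
  seg 3: a=-5 b=-4567/7614 c=11122/3807 d=-41861/68526
  seg 4: a=3 b=1657/3807 c=-6539/2538 d=6539/15228
S(1) = -1385/1269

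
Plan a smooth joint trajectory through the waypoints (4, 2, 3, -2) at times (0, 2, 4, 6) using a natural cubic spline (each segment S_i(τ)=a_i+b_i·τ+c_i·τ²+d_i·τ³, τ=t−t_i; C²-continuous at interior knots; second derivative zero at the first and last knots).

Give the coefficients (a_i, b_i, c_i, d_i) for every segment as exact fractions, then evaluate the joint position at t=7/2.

Δ: Δ0=-1, Δ1=1/2, Δ2=-5/2
row 1: diag=8, rhs=9; c'=1/4, d'=9/8
row 2: denom=8−2·1/4=15/2; d'=(-18−2·9/8)/(15/2)=-27/10
back: M2=-27/10
back: M1=9/8−1/4·-27/10=9/5
M: M0=0, M1=9/5, M2=-27/10, M3=0
seg 0: a=4, c=M0/2=0, d=(M1−M0)/(6·2)=3/20, b=Δ0−h0·(2M0+M1)/6=-8/5
seg 1: a=2, c=M1/2=9/10, d=(M2−M1)/(6·2)=-3/8, b=Δ1−h1·(2M1+M2)/6=1/5
seg 2: a=3, c=M2/2=-27/20, d=(M3−M2)/(6·2)=9/40, b=Δ2−h2·(2M2+M3)/6=-7/10
t_q=7/2 → seg 1, τ=3/2; S=2+1/5·τ+9/10·τ²+-3/8·τ³=979/320

  seg 0: a=4 b=-8/5 c=0 d=3/20
  seg 1: a=2 b=1/5 c=9/10 d=-3/8
  seg 2: a=3 b=-7/10 c=-27/20 d=9/40
S(7/2) = 979/320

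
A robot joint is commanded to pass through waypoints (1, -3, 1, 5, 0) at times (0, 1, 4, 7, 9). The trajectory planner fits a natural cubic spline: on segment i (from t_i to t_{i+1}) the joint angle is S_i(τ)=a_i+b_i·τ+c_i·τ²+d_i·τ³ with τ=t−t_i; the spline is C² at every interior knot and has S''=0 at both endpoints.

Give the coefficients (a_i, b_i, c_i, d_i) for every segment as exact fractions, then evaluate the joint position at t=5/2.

  seg 0: a=1 b=-7499/1596 c=0 d=1115/1596
  seg 1: a=-3 b=-2077/798 c=1115/532 d=-139/532
  seg 2: a=1 b=4657/1596 c=-34/133 d=-145/1596
  seg 3: a=5 b=-853/798 c=-571/532 d=571/3192
S(5/2) = -13067/4256

Δ: Δ0=-4, Δ1=4/3, Δ2=4/3, Δ3=-5/2
row 1: diag=8, rhs=32; c'=3/8, d'=4
row 2: denom=12−3·3/8=87/8; d'=(0−3·4)/(87/8)=-32/29
row 3: denom=10−3·8/29=266/29; d'=(-23−3·-32/29)/(266/29)=-571/266
back: M3=-571/266
back: M2=-32/29−8/29·-571/266=-68/133
back: M1=4−3/8·-68/133=1115/266
M: M0=0, M1=1115/266, M2=-68/133, M3=-571/266, M4=0
seg 0: a=1, c=M0/2=0, d=(M1−M0)/(6·1)=1115/1596, b=Δ0−h0·(2M0+M1)/6=-7499/1596
seg 1: a=-3, c=M1/2=1115/532, d=(M2−M1)/(6·3)=-139/532, b=Δ1−h1·(2M1+M2)/6=-2077/798
seg 2: a=1, c=M2/2=-34/133, d=(M3−M2)/(6·3)=-145/1596, b=Δ2−h2·(2M2+M3)/6=4657/1596
seg 3: a=5, c=M3/2=-571/532, d=(M4−M3)/(6·2)=571/3192, b=Δ3−h3·(2M3+M4)/6=-853/798
t_q=5/2 → seg 1, τ=3/2; S=-3+-2077/798·τ+1115/532·τ²+-139/532·τ³=-13067/4256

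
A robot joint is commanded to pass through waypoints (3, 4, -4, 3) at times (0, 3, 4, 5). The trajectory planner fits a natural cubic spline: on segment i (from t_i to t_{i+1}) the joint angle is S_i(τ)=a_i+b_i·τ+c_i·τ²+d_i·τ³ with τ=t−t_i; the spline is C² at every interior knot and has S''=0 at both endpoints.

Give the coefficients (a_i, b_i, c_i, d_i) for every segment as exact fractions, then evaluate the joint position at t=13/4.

  seg 0: a=3 b=466/93 c=0 d=-145/279
  seg 1: a=4 b=-839/93 c=-145/31 d=530/93
  seg 2: a=-4 b=-119/93 c=385/31 d=-385/93
S(13/4) = 1529/992

Δ: Δ0=1/3, Δ1=-8, Δ2=7
row 1: diag=8, rhs=-50; c'=1/8, d'=-25/4
row 2: denom=4−1·1/8=31/8; d'=(90−1·-25/4)/(31/8)=770/31
back: M2=770/31
back: M1=-25/4−1/8·770/31=-290/31
M: M0=0, M1=-290/31, M2=770/31, M3=0
seg 0: a=3, c=M0/2=0, d=(M1−M0)/(6·3)=-145/279, b=Δ0−h0·(2M0+M1)/6=466/93
seg 1: a=4, c=M1/2=-145/31, d=(M2−M1)/(6·1)=530/93, b=Δ1−h1·(2M1+M2)/6=-839/93
seg 2: a=-4, c=M2/2=385/31, d=(M3−M2)/(6·1)=-385/93, b=Δ2−h2·(2M2+M3)/6=-119/93
t_q=13/4 → seg 1, τ=1/4; S=4+-839/93·τ+-145/31·τ²+530/93·τ³=1529/992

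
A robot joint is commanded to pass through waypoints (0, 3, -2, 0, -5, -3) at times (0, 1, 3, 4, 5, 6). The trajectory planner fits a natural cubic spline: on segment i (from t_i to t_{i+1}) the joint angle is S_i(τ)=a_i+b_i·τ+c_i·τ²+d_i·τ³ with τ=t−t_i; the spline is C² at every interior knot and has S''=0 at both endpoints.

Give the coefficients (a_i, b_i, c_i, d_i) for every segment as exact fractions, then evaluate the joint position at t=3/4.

Δ: Δ0=3, Δ1=-5/2, Δ2=2, Δ3=-5, Δ4=2
row 1: diag=6, rhs=-33; c'=1/3, d'=-11/2
row 2: denom=6−2·1/3=16/3; d'=(27−2·-11/2)/(16/3)=57/8
row 3: denom=4−1·3/16=61/16; d'=(-42−1·57/8)/(61/16)=-786/61
row 4: denom=4−1·16/61=228/61; d'=(42−1·-786/61)/(228/61)=279/19
back: M4=279/19
back: M3=-786/61−16/61·279/19=-318/19
back: M2=57/8−3/16·-318/19=195/19
back: M1=-11/2−1/3·195/19=-339/38
M: M0=0, M1=-339/38, M2=195/19, M3=-318/19, M4=279/19, M5=0
seg 0: a=0, c=M0/2=0, d=(M1−M0)/(6·1)=-113/76, b=Δ0−h0·(2M0+M1)/6=341/76
seg 1: a=3, c=M1/2=-339/76, d=(M2−M1)/(6·2)=243/152, b=Δ1−h1·(2M1+M2)/6=1/38
seg 2: a=-2, c=M2/2=195/38, d=(M3−M2)/(6·1)=-9/2, b=Δ2−h2·(2M2+M3)/6=26/19
seg 3: a=0, c=M3/2=-159/19, d=(M4−M3)/(6·1)=199/38, b=Δ3−h3·(2M3+M4)/6=-71/38
seg 4: a=-5, c=M4/2=279/38, d=(M5−M4)/(6·1)=-93/38, b=Δ4−h4·(2M4+M5)/6=-55/19
t_q=3/4 → seg 0, τ=3/4; S=0+341/76·τ+0·τ²+-113/76·τ³=13317/4864

  seg 0: a=0 b=341/76 c=0 d=-113/76
  seg 1: a=3 b=1/38 c=-339/76 d=243/152
  seg 2: a=-2 b=26/19 c=195/38 d=-9/2
  seg 3: a=0 b=-71/38 c=-159/19 d=199/38
  seg 4: a=-5 b=-55/19 c=279/38 d=-93/38
S(3/4) = 13317/4864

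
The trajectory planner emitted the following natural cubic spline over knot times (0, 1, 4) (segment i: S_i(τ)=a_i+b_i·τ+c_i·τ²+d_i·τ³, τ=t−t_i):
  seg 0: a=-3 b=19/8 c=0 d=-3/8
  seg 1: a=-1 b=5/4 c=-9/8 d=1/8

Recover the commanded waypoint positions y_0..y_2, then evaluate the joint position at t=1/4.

y_0=-3 y_1=-1 y_2=-4
S(1/4) = -1235/512

y_0 = S_0(0) = a_0 = -3
y_1 = S_1(0) = a_1 = -1
y_2 = S_1(3) = -4
t_q=1/4 is in segment 0 (τ=1/4); S_0(τ)=-1235/512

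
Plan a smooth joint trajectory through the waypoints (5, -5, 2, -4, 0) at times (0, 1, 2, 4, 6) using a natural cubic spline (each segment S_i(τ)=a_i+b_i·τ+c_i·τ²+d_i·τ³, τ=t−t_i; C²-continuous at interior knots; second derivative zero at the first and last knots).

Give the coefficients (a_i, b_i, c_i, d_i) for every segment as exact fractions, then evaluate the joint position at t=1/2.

Δ: Δ0=-10, Δ1=7, Δ2=-3, Δ3=2
row 1: diag=4, rhs=102; c'=1/4, d'=51/2
row 2: denom=6−1·1/4=23/4; d'=(-60−1·51/2)/(23/4)=-342/23
row 3: denom=8−2·8/23=168/23; d'=(30−2·-342/23)/(168/23)=229/28
back: M3=229/28
back: M2=-342/23−8/23·229/28=-124/7
back: M1=51/2−1/4·-124/7=419/14
M: M0=0, M1=419/14, M2=-124/7, M3=229/28, M4=0
seg 0: a=5, c=M0/2=0, d=(M1−M0)/(6·1)=419/84, b=Δ0−h0·(2M0+M1)/6=-1259/84
seg 1: a=-5, c=M1/2=419/28, d=(M2−M1)/(6·1)=-667/84, b=Δ1−h1·(2M1+M2)/6=-1/42
seg 2: a=2, c=M2/2=-62/7, d=(M3−M2)/(6·2)=725/336, b=Δ2−h2·(2M2+M3)/6=73/12
seg 3: a=-4, c=M3/2=229/56, d=(M4−M3)/(6·2)=-229/336, b=Δ3−h3·(2M3+M4)/6=-145/42
t_q=1/2 → seg 0, τ=1/2; S=5+-1259/84·τ+0·τ²+419/84·τ³=-419/224

  seg 0: a=5 b=-1259/84 c=0 d=419/84
  seg 1: a=-5 b=-1/42 c=419/28 d=-667/84
  seg 2: a=2 b=73/12 c=-62/7 d=725/336
  seg 3: a=-4 b=-145/42 c=229/56 d=-229/336
S(1/2) = -419/224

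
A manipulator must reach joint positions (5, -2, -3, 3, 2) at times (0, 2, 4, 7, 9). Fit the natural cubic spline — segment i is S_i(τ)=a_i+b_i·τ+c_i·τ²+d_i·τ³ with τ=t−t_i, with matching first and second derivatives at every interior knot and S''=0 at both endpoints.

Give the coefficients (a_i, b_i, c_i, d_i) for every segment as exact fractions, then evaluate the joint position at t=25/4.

  seg 0: a=5 b=-353/86 c=0 d=13/86
  seg 1: a=-2 b=-197/86 c=39/43 d=-1/172
  seg 2: a=-3 b=109/86 c=75/86 d=-9/43
  seg 3: a=3 b=73/86 c=-87/86 d=29/172
S(25/4) = 5181/2752

Δ: Δ0=-7/2, Δ1=-1/2, Δ2=2, Δ3=-1/2
row 1: diag=8, rhs=18; c'=1/4, d'=9/4
row 2: denom=10−2·1/4=19/2; d'=(15−2·9/4)/(19/2)=21/19
row 3: denom=10−3·6/19=172/19; d'=(-15−3·21/19)/(172/19)=-87/43
back: M3=-87/43
back: M2=21/19−6/19·-87/43=75/43
back: M1=9/4−1/4·75/43=78/43
M: M0=0, M1=78/43, M2=75/43, M3=-87/43, M4=0
seg 0: a=5, c=M0/2=0, d=(M1−M0)/(6·2)=13/86, b=Δ0−h0·(2M0+M1)/6=-353/86
seg 1: a=-2, c=M1/2=39/43, d=(M2−M1)/(6·2)=-1/172, b=Δ1−h1·(2M1+M2)/6=-197/86
seg 2: a=-3, c=M2/2=75/86, d=(M3−M2)/(6·3)=-9/43, b=Δ2−h2·(2M2+M3)/6=109/86
seg 3: a=3, c=M3/2=-87/86, d=(M4−M3)/(6·2)=29/172, b=Δ3−h3·(2M3+M4)/6=73/86
t_q=25/4 → seg 2, τ=9/4; S=-3+109/86·τ+75/86·τ²+-9/43·τ³=5181/2752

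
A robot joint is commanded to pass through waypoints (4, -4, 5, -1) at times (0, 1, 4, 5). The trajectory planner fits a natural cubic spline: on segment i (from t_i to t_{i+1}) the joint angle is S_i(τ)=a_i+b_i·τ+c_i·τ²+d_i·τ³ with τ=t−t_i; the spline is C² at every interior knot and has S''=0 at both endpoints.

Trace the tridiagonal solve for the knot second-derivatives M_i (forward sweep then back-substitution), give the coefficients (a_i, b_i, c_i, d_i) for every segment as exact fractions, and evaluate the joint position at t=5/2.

Δ: Δ0=-8, Δ1=3, Δ2=-6
row 1: diag=8, rhs=66; c'=3/8, d'=33/4
row 2: denom=8−3·3/8=55/8; d'=(-54−3·33/4)/(55/8)=-126/11
back: M2=-126/11
back: M1=33/4−3/8·-126/11=138/11
M: M0=0, M1=138/11, M2=-126/11, M3=0
seg 0: a=4, c=M0/2=0, d=(M1−M0)/(6·1)=23/11, b=Δ0−h0·(2M0+M1)/6=-111/11
seg 1: a=-4, c=M1/2=69/11, d=(M2−M1)/(6·3)=-4/3, b=Δ1−h1·(2M1+M2)/6=-42/11
seg 2: a=5, c=M2/2=-63/11, d=(M3−M2)/(6·1)=21/11, b=Δ2−h2·(2M2+M3)/6=-24/11
t_q=5/2 → seg 1, τ=3/2; S=-4+-42/11·τ+69/11·τ²+-4/3·τ³=-5/44

  seg 0: a=4 b=-111/11 c=0 d=23/11
  seg 1: a=-4 b=-42/11 c=69/11 d=-4/3
  seg 2: a=5 b=-24/11 c=-63/11 d=21/11
S(5/2) = -5/44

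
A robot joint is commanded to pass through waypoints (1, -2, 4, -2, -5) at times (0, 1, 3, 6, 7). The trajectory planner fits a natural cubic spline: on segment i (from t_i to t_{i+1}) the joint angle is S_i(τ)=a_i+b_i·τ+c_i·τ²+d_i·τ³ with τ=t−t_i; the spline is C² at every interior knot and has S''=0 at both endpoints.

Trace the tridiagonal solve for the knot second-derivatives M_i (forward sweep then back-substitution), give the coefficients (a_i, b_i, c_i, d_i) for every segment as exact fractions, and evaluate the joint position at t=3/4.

Δ: Δ0=-3, Δ1=3, Δ2=-2, Δ3=-3
row 1: diag=6, rhs=36; c'=1/3, d'=6
row 2: denom=10−2·1/3=28/3; d'=(-30−2·6)/(28/3)=-9/2
row 3: denom=8−3·9/28=197/28; d'=(-6−3·-9/2)/(197/28)=210/197
back: M3=210/197
back: M2=-9/2−9/28·210/197=-954/197
back: M1=6−1/3·-954/197=1500/197
M: M0=0, M1=1500/197, M2=-954/197, M3=210/197, M4=0
seg 0: a=1, c=M0/2=0, d=(M1−M0)/(6·1)=250/197, b=Δ0−h0·(2M0+M1)/6=-841/197
seg 1: a=-2, c=M1/2=750/197, d=(M2−M1)/(6·2)=-409/394, b=Δ1−h1·(2M1+M2)/6=-91/197
seg 2: a=4, c=M2/2=-477/197, d=(M3−M2)/(6·3)=194/591, b=Δ2−h2·(2M2+M3)/6=455/197
seg 3: a=-2, c=M3/2=105/197, d=(M4−M3)/(6·1)=-35/197, b=Δ3−h3·(2M3+M4)/6=-661/197
t_q=3/4 → seg 0, τ=3/4; S=1+-841/197·τ+0·τ²+250/197·τ³=-10505/6304

  seg 0: a=1 b=-841/197 c=0 d=250/197
  seg 1: a=-2 b=-91/197 c=750/197 d=-409/394
  seg 2: a=4 b=455/197 c=-477/197 d=194/591
  seg 3: a=-2 b=-661/197 c=105/197 d=-35/197
S(3/4) = -10505/6304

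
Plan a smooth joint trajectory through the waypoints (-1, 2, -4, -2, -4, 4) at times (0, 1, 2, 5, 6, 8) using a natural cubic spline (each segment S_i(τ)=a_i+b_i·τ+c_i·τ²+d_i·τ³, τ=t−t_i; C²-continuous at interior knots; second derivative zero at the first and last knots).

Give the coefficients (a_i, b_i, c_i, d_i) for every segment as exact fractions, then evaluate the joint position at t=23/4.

Δ: Δ0=3, Δ1=-6, Δ2=2/3, Δ3=-2, Δ4=4
row 1: diag=4, rhs=-54; c'=1/4, d'=-27/2
row 2: denom=8−1·1/4=31/4; d'=(40−1·-27/2)/(31/4)=214/31
row 3: denom=8−3·12/31=212/31; d'=(-16−3·214/31)/(212/31)=-569/106
row 4: denom=6−1·31/212=1241/212; d'=(36−1·-569/106)/(1241/212)=8770/1241
back: M4=8770/1241
back: M3=-569/106−31/212·8770/1241=-7944/1241
back: M2=214/31−12/31·-7944/1241=11642/1241
back: M1=-27/2−1/4·11642/1241=-19664/1241
M: M0=0, M1=-19664/1241, M2=11642/1241, M3=-7944/1241, M4=8770/1241, M5=0
seg 0: a=-1, c=M0/2=0, d=(M1−M0)/(6·1)=-9832/3723, b=Δ0−h0·(2M0+M1)/6=21001/3723
seg 1: a=2, c=M1/2=-9832/1241, d=(M2−M1)/(6·1)=15653/3723, b=Δ1−h1·(2M1+M2)/6=-8495/3723
seg 2: a=-4, c=M2/2=5821/1241, d=(M3−M2)/(6·3)=-9793/11169, b=Δ2−h2·(2M2+M3)/6=-20528/3723
seg 3: a=-2, c=M3/2=-3972/1241, d=(M4−M3)/(6·1)=8357/3723, b=Δ3−h3·(2M3+M4)/6=-3887/3723
seg 4: a=-4, c=M4/2=4385/1241, d=(M5−M4)/(6·2)=-4385/7446, b=Δ4−h4·(2M4+M5)/6=-2648/3723
t_q=23/4 → seg 3, τ=3/4; S=-2+-3887/3723·τ+-3972/1241·τ²+8357/3723·τ³=-288819/79424

  seg 0: a=-1 b=21001/3723 c=0 d=-9832/3723
  seg 1: a=2 b=-8495/3723 c=-9832/1241 d=15653/3723
  seg 2: a=-4 b=-20528/3723 c=5821/1241 d=-9793/11169
  seg 3: a=-2 b=-3887/3723 c=-3972/1241 d=8357/3723
  seg 4: a=-4 b=-2648/3723 c=4385/1241 d=-4385/7446
S(23/4) = -288819/79424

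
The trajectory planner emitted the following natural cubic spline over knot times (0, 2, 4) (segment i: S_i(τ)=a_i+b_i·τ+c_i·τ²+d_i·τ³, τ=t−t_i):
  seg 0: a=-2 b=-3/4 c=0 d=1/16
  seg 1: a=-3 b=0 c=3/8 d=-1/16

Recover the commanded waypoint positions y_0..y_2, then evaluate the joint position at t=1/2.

y_0=-2 y_1=-3 y_2=-2
S(1/2) = -303/128

y_0 = S_0(0) = a_0 = -2
y_1 = S_1(0) = a_1 = -3
y_2 = S_1(2) = -2
t_q=1/2 is in segment 0 (τ=1/2); S_0(τ)=-303/128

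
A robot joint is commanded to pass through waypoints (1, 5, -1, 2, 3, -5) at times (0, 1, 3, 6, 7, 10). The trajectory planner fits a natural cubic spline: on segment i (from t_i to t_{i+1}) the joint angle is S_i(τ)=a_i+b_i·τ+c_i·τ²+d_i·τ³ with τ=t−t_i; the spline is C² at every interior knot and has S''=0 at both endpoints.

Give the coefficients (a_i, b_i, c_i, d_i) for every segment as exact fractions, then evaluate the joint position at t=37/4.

  seg 0: a=1 b=4193/774 c=0 d=-1097/774
  seg 1: a=5 b=451/387 c=-1097/258 d=1679/1548
  seg 2: a=-1 b=-1094/387 c=97/43 d=-1138/3483
  seg 3: a=2 b=730/387 c=-265/387 d=-26/129
  seg 4: a=3 b=-34/387 c=-499/387 d=499/3483
S(37/4) = -5761/2752

Δ: Δ0=4, Δ1=-3, Δ2=1, Δ3=1, Δ4=-8/3
row 1: diag=6, rhs=-42; c'=1/3, d'=-7
row 2: denom=10−2·1/3=28/3; d'=(24−2·-7)/(28/3)=57/14
row 3: denom=8−3·9/28=197/28; d'=(0−3·57/14)/(197/28)=-342/197
row 4: denom=8−1·28/197=1548/197; d'=(-22−1·-342/197)/(1548/197)=-998/387
back: M4=-998/387
back: M3=-342/197−28/197·-998/387=-530/387
back: M2=57/14−9/28·-530/387=194/43
back: M1=-7−1/3·194/43=-1097/129
M: M0=0, M1=-1097/129, M2=194/43, M3=-530/387, M4=-998/387, M5=0
seg 0: a=1, c=M0/2=0, d=(M1−M0)/(6·1)=-1097/774, b=Δ0−h0·(2M0+M1)/6=4193/774
seg 1: a=5, c=M1/2=-1097/258, d=(M2−M1)/(6·2)=1679/1548, b=Δ1−h1·(2M1+M2)/6=451/387
seg 2: a=-1, c=M2/2=97/43, d=(M3−M2)/(6·3)=-1138/3483, b=Δ2−h2·(2M2+M3)/6=-1094/387
seg 3: a=2, c=M3/2=-265/387, d=(M4−M3)/(6·1)=-26/129, b=Δ3−h3·(2M3+M4)/6=730/387
seg 4: a=3, c=M4/2=-499/387, d=(M5−M4)/(6·3)=499/3483, b=Δ4−h4·(2M4+M5)/6=-34/387
t_q=37/4 → seg 4, τ=9/4; S=3+-34/387·τ+-499/387·τ²+499/3483·τ³=-5761/2752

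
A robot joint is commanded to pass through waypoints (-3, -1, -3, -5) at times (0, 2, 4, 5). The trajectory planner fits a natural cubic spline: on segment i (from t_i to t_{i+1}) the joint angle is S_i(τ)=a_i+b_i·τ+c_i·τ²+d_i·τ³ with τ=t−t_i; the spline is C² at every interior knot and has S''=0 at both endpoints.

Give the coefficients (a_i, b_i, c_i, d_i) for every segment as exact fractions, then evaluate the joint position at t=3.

Δ: Δ0=1, Δ1=-1, Δ2=-2
row 1: diag=8, rhs=-12; c'=1/4, d'=-3/2
row 2: denom=6−2·1/4=11/2; d'=(-6−2·-3/2)/(11/2)=-6/11
back: M2=-6/11
back: M1=-3/2−1/4·-6/11=-15/11
M: M0=0, M1=-15/11, M2=-6/11, M3=0
seg 0: a=-3, c=M0/2=0, d=(M1−M0)/(6·2)=-5/44, b=Δ0−h0·(2M0+M1)/6=16/11
seg 1: a=-1, c=M1/2=-15/22, d=(M2−M1)/(6·2)=3/44, b=Δ1−h1·(2M1+M2)/6=1/11
seg 2: a=-3, c=M2/2=-3/11, d=(M3−M2)/(6·1)=1/11, b=Δ2−h2·(2M2+M3)/6=-20/11
t_q=3 → seg 1, τ=1; S=-1+1/11·τ+-15/22·τ²+3/44·τ³=-67/44

  seg 0: a=-3 b=16/11 c=0 d=-5/44
  seg 1: a=-1 b=1/11 c=-15/22 d=3/44
  seg 2: a=-3 b=-20/11 c=-3/11 d=1/11
S(3) = -67/44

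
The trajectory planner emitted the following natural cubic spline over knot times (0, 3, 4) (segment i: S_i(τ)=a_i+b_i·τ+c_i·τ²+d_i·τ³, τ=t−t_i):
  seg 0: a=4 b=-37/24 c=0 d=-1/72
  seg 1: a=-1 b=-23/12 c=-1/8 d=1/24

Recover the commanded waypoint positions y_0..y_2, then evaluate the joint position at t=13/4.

y_0=4 y_1=-1 y_2=-3
S(13/4) = -761/512

y_0 = S_0(0) = a_0 = 4
y_1 = S_1(0) = a_1 = -1
y_2 = S_1(1) = -3
t_q=13/4 is in segment 1 (τ=1/4); S_1(τ)=-761/512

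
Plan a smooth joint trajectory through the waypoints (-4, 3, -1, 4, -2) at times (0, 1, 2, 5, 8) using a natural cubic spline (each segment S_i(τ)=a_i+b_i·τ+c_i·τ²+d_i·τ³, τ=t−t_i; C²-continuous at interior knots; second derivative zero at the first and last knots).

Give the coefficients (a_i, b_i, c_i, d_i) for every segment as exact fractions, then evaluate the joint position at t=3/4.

  seg 0: a=-4 b=121/12 c=0 d=-37/12
  seg 1: a=3 b=5/6 c=-37/4 d=53/12
  seg 2: a=-1 b=-53/12 c=4 d=-71/108
  seg 3: a=4 b=11/6 c=-23/12 d=23/108
S(3/4) = 579/256

Δ: Δ0=7, Δ1=-4, Δ2=5/3, Δ3=-2
row 1: diag=4, rhs=-66; c'=1/4, d'=-33/2
row 2: denom=8−1·1/4=31/4; d'=(34−1·-33/2)/(31/4)=202/31
row 3: denom=12−3·12/31=336/31; d'=(-22−3·202/31)/(336/31)=-23/6
back: M3=-23/6
back: M2=202/31−12/31·-23/6=8
back: M1=-33/2−1/4·8=-37/2
M: M0=0, M1=-37/2, M2=8, M3=-23/6, M4=0
seg 0: a=-4, c=M0/2=0, d=(M1−M0)/(6·1)=-37/12, b=Δ0−h0·(2M0+M1)/6=121/12
seg 1: a=3, c=M1/2=-37/4, d=(M2−M1)/(6·1)=53/12, b=Δ1−h1·(2M1+M2)/6=5/6
seg 2: a=-1, c=M2/2=4, d=(M3−M2)/(6·3)=-71/108, b=Δ2−h2·(2M2+M3)/6=-53/12
seg 3: a=4, c=M3/2=-23/12, d=(M4−M3)/(6·3)=23/108, b=Δ3−h3·(2M3+M4)/6=11/6
t_q=3/4 → seg 0, τ=3/4; S=-4+121/12·τ+0·τ²+-37/12·τ³=579/256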